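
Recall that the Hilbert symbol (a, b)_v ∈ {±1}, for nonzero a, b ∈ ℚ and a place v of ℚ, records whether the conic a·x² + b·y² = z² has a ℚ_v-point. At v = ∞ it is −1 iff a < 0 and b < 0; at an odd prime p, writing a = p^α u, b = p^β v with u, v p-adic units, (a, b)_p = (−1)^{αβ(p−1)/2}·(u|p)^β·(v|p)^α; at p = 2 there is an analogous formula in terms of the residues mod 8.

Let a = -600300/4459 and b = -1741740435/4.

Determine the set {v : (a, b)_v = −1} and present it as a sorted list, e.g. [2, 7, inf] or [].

Mod squares: a ≡ -60697, b ≡ -435. Check v ∈ {∞, 2, 3, 5, 7, 13, 23, 29}.
v=∞: -60697 < 0 and -435 < 0  ⇒  (a,b)_∞ = -1.
v=13: a=13^-1·(≡8), b=13^0·(≡5) mod 13; (8|13)=-1, (5|13)=-1; (−1)^{-1·0·6}·(-1)^0·(-1)^-1 = -1.
v=7: a=7^-3·(≡1), b=7^0·(≡5) mod 7; (1|7)=+1, (5|7)=-1; (−1)^{-3·0·3}·(+1)^0·(-1)^-3 = -1.
v=3: a=3^2·(≡2), b=3^3·(≡2) mod 3; (2|3)=-1, (2|3)=-1; (−1)^{2·3·1}·(-1)^3·(-1)^2 = -1.
v=2: v_2(a)=2, v_2(b)=-2; units ≡ 7, 5 (mod 8); ε·ε+αω+βω = 1·0+2·1+-2·0 ≡ 0  ⇒  (a,b)_2 = +1.
v=5: a=5^2·(≡2), b=5^1·(≡2) mod 5; (2|5)=-1, (2|5)=-1; (−1)^{2·1·2}·(-1)^1·(-1)^2 = -1.
v=23: a=23^1·(≡6), b=23^2·(≡1) mod 23; (6|23)=+1, (1|23)=+1; (−1)^{1·2·11}·(+1)^2·(+1)^1 = +1.
v=29: a=29^1·(≡24), b=29^3·(≡3) mod 29; (24|29)=+1, (3|29)=-1; (−1)^{1·3·14}·(+1)^3·(-1)^1 = -1.
|Ram(-60697, -435)| = 6, even; anisotropic at {3, 5, 7, 13, 29, ∞}.

[3, 5, 7, 13, 29, inf]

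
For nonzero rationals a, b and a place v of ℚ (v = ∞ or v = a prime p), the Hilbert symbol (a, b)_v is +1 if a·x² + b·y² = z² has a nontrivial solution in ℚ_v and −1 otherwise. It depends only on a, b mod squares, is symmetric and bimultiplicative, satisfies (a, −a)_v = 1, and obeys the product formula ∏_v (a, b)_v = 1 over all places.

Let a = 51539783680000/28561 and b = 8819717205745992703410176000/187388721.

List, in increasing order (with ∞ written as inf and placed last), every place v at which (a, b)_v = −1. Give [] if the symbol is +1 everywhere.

Mod squares: a ≡ 102718, b ≡ 35. Check v ∈ {∞, 2, 3, 5, 7, 11, 13, 23, 29}.
v=23: a=23^1·(≡6), b=23^2·(≡16) mod 23; (6|23)=+1, (16|23)=+1; (−1)^{1·2·11}·(+1)^2·(+1)^1 = +1.
v=∞: 102718 > 0 and 35 > 0  ⇒  (a,b)_∞ = +1.
v=5: a=5^4·(≡3), b=5^3·(≡3) mod 5; (3|5)=-1, (3|5)=-1; (−1)^{4·3·2}·(-1)^3·(-1)^4 = -1.
v=11: a=11^1·(≡10), b=11^4·(≡6) mod 11; (10|11)=-1, (6|11)=-1; (−1)^{1·4·5}·(-1)^4·(-1)^1 = -1.
v=3: a=3^0·(≡1), b=3^-8·(≡2) mod 3; (1|3)=+1, (2|3)=-1; (−1)^{0·-8·1}·(+1)^-8·(-1)^0 = +1.
v=2: v_2(a)=15, v_2(b)=28; units ≡ 7, 3 (mod 8); ε·ε+αω+βω = 1·1+15·1+28·0 ≡ 0  ⇒  (a,b)_2 = +1.
v=29: a=29^1·(≡1), b=29^2·(≡6) mod 29; (1|29)=+1, (6|29)=+1; (−1)^{1·2·14}·(+1)^2·(+1)^1 = +1.
v=7: a=7^3·(≡2), b=7^9·(≡5) mod 7; (2|7)=+1, (5|7)=-1; (−1)^{3·9·3}·(+1)^9·(-1)^3 = +1.
v=13: a=13^-4·(≡5), b=13^-4·(≡10) mod 13; (5|13)=-1, (10|13)=+1; (−1)^{-4·-4·6}·(-1)^-4·(+1)^-4 = +1.
Ram(102718, 35) = {5, 11}; no ℚ_5-point on the conic.

[5, 11]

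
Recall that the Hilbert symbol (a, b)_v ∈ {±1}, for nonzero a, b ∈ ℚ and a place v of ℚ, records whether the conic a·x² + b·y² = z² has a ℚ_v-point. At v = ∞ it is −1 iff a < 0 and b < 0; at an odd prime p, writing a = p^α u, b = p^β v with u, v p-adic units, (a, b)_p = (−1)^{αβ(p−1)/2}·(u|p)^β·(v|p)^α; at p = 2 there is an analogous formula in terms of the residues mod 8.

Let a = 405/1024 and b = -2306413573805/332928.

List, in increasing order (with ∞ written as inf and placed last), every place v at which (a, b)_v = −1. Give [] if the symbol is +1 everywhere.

(a, b) ≡ (5, -85690) mod (ℚ^×)²; places V = {2, 3, 5, 11, 17, 19, 23, 29, 41, ∞}.
(a,b)_19: α=0, u≡16; β=1, v≡13 (mod 19); (16|19)=+1, (13|19)=-1; sign (−1)^0·+1^1·-1^0 = +1.
(a,b)_2: α=-10, β=-7; u≡5, v≡3 (mod 8); ε(u)ε(v)=0·1, αω(v)=-10·1, βω(u)=-7·1; sum ≡ 1  ⇒  -1.
(a,b)_29: α=0, u≡16; β=2, v≡20 (mod 29); (16|29)=+1, (20|29)=+1; sign (−1)^0·+1^2·+1^0 = +1.
(a,b)_3: α=4, u≡2; β=-2, v≡2 (mod 3); (2|3)=-1, (2|3)=-1; sign (−1)^0·-1^-2·-1^4 = +1.
(a,b)_17: α=0, u≡12; β=-2, v≡6 (mod 17); (12|17)=-1, (6|17)=-1; sign (−1)^0·-1^-2·-1^0 = +1.
(a,b)_11: α=0, u≡9; β=3, v≡3 (mod 11); (9|11)=+1, (3|11)=+1; sign (−1)^0·+1^3·+1^0 = +1.
(a,b)_5: α=1, u≡4; β=1, v≡3 (mod 5); (4|5)=+1, (3|5)=-1; sign (−1)^0·+1^1·-1^1 = -1.
(a,b)_41: α=0, u≡5; β=1, v≡31 (mod 41); (5|41)=+1, (31|41)=+1; sign (−1)^0·+1^1·+1^0 = +1.
(a,b)_∞: sgn(5)=+, sgn(-85690)=−, so +1.
(a,b)_23: α=0, u≡5; β=2, v≡12 (mod 23); (5|23)=-1, (12|23)=+1; sign (−1)^0·-1^2·+1^0 = +1.
(5, -85690 / ℚ) ramifies at {2, 5}: a division algebra.

[2, 5]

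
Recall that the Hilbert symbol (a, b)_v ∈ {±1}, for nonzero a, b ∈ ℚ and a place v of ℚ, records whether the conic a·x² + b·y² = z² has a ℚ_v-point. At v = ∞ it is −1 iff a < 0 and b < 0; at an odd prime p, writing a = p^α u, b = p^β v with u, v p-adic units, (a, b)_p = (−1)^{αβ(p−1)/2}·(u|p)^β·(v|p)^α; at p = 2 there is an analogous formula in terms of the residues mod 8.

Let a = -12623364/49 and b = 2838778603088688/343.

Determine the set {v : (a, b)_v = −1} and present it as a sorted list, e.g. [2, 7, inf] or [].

Mod squares: a ≡ -481, b ≡ 10101. Check v ∈ {∞, 2, 3, 7, 13, 37}.
v=∞: -481 < 0 and 10101 > 0  ⇒  (a,b)_∞ = +1.
v=37: a=37^1·(≡22), b=37^3·(≡6) mod 37; (22|37)=-1, (6|37)=-1; (−1)^{1·3·18}·(-1)^3·(-1)^1 = +1.
v=13: a=13^1·(≡2), b=13^3·(≡9) mod 13; (2|13)=-1, (9|13)=+1; (−1)^{1·3·6}·(-1)^3·(+1)^1 = -1.
v=2: v_2(a)=2, v_2(b)=4; units ≡ 7, 5 (mod 8); ε·ε+αω+βω = 1·0+2·1+4·0 ≡ 0  ⇒  (a,b)_2 = +1.
v=7: a=7^-2·(≡2), b=7^-3·(≡1) mod 7; (2|7)=+1, (1|7)=+1; (−1)^{-2·-3·3}·(+1)^-3·(+1)^-2 = +1.
v=3: a=3^8·(≡2), b=3^13·(≡1) mod 3; (2|3)=-1, (1|3)=+1; (−1)^{8·13·1}·(-1)^13·(+1)^8 = -1.
Ram(-481, 10101) = {3, 13}; no ℚ_3-point on the conic.

[3, 13]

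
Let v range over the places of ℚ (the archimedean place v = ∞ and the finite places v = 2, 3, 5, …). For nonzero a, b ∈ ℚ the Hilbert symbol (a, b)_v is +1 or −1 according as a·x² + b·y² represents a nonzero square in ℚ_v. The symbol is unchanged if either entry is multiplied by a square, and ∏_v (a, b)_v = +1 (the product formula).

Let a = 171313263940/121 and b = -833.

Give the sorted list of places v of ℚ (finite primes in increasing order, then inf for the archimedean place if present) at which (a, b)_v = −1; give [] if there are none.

(a, b) ≡ (10465, -17) mod (ℚ^×)²; places V = {2, 5, 7, 11, 13, 17, 23, ∞}.
(a,b)_11: α=-2, u≡5; β=0, v≡3 (mod 11); (5|11)=+1, (3|11)=+1; sign (−1)^0·+1^0·+1^-2 = +1.
(a,b)_5: α=1, u≡3; β=0, v≡2 (mod 5); (3|5)=-1, (2|5)=-1; sign (−1)^0·-1^0·-1^1 = -1.
(a,b)_13: α=1, u≡1; β=0, v≡12 (mod 13); (1|13)=+1, (12|13)=+1; sign (−1)^0·+1^0·+1^1 = +1.
(a,b)_7: α=3, u≡4; β=2, v≡4 (mod 7); (4|7)=+1, (4|7)=+1; sign (−1)^0·+1^2·+1^3 = +1.
(a,b)_2: α=2, β=0; u≡1, v≡7 (mod 8); ε(u)ε(v)=0·1, αω(v)=2·0, βω(u)=0·0; sum ≡ 0  ⇒  +1.
(a,b)_17: α=4, u≡11; β=1, v≡2 (mod 17); (11|17)=-1, (2|17)=+1; sign (−1)^0·-1^1·+1^4 = -1.
(a,b)_23: α=1, u≡12; β=0, v≡18 (mod 23); (12|23)=+1, (18|23)=+1; sign (−1)^0·+1^0·+1^1 = +1.
(a,b)_∞: sgn(10465)=+, sgn(-17)=−, so +1.
(10465, -17 / ℚ) ramifies at {5, 17}: a division algebra.

[5, 17]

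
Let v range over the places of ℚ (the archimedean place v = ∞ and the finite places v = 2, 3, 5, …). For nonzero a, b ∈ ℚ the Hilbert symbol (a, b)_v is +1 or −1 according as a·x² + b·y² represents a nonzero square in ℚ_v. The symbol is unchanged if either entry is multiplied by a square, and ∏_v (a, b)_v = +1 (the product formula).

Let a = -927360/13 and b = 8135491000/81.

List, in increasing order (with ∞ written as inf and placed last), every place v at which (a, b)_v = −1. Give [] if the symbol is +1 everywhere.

Mod squares: a ≡ -20930, b ≡ 910. Check v ∈ {∞, 2, 3, 5, 7, 13, 23}.
v=23: a=23^1·(≡7), b=23^2·(≡8) mod 23; (7|23)=-1, (8|23)=+1; (−1)^{1·2·11}·(-1)^2·(+1)^1 = +1.
v=7: a=7^1·(≡5), b=7^1·(≡1) mod 7; (5|7)=-1, (1|7)=+1; (−1)^{1·1·3}·(-1)^1·(+1)^1 = +1.
v=5: a=5^1·(≡1), b=5^3·(≡3) mod 5; (1|5)=+1, (3|5)=-1; (−1)^{1·3·2}·(+1)^3·(-1)^1 = -1.
v=2: v_2(a)=7, v_2(b)=3; units ≡ 7, 7 (mod 8); ε·ε+αω+βω = 1·1+7·0+3·0 ≡ 1  ⇒  (a,b)_2 = -1.
v=13: a=13^-1·(≡8), b=13^3·(≡5) mod 13; (8|13)=-1, (5|13)=-1; (−1)^{-1·3·6}·(-1)^3·(-1)^-1 = +1.
v=3: a=3^2·(≡1), b=3^-4·(≡1) mod 3; (1|3)=+1, (1|3)=+1; (−1)^{2·-4·1}·(+1)^-4·(+1)^2 = +1.
v=∞: -20930 < 0 and 910 > 0  ⇒  (a,b)_∞ = +1.
Ram(-20930, 910) = {2, 5}; no ℚ_2-point on the conic.

[2, 5]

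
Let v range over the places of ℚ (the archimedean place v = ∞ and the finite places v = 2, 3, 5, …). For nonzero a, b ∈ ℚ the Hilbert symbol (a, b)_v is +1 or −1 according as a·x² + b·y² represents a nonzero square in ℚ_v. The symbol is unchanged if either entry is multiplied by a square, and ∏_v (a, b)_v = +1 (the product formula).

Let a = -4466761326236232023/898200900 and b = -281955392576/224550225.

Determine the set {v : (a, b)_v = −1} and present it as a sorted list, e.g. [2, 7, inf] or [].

(a, b) ≡ (-23, -215441) mod (ℚ^×)²; places V = {2, 3, 5, 7, 11, 13, 17, 19, 23, 29, 37, 47, ∞}.
(a,b)_3: α=-8, u≡1; β=-8, v≡1 (mod 3); (1|3)=+1, (1|3)=+1; sign (−1)^0·+1^-8·+1^-8 = +1.
(a,b)_19: α=2, u≡14; β=1, v≡6 (mod 19); (14|19)=-1, (6|19)=+1; sign (−1)^0·-1^1·+1^2 = -1.
(a,b)_∞: sgn(-23)=−, sgn(-215441)=−, so -1.
(a,b)_13: α=2, u≡4; β=2, v≡11 (mod 13); (4|13)=+1, (11|13)=-1; sign (−1)^0·+1^2·-1^2 = +1.
(a,b)_11: α=2, u≡7; β=2, v≡9 (mod 11); (7|11)=-1, (9|11)=+1; sign (−1)^0·-1^2·+1^2 = +1.
(a,b)_2: α=-2, β=6; u≡1, v≡7 (mod 8); ε(u)ε(v)=0·1, αω(v)=-2·0, βω(u)=6·0; sum ≡ 0  ⇒  +1.
(a,b)_5: α=-2, u≡2; β=-2, v≡1 (mod 5); (2|5)=-1, (1|5)=+1; sign (−1)^0·-1^-2·+1^-2 = +1.
(a,b)_23: α=1, u≡14; β=1, v≡10 (mod 23); (14|23)=-1, (10|23)=-1; sign (−1)^1·-1^1·-1^1 = -1.
(a,b)_17: α=2, u≡3; β=1, v≡16 (mod 17); (3|17)=-1, (16|17)=+1; sign (−1)^0·-1^1·+1^2 = -1.
(a,b)_7: α=2, u≡6; β=0, v≡6 (mod 7); (6|7)=-1, (6|7)=-1; sign (−1)^0·-1^0·-1^2 = +1.
(a,b)_37: α=-2, u≡20; β=-2, v≡4 (mod 37); (20|37)=-1, (4|37)=+1; sign (−1)^0·-1^-2·+1^-2 = +1.
(a,b)_29: α=2, u≡5; β=1, v≡9 (mod 29); (5|29)=+1, (9|29)=+1; sign (−1)^0·+1^1·+1^2 = +1.
(a,b)_47: α=2, u≡6; β=0, v≡28 (mod 47); (6|47)=+1, (28|47)=+1; sign (−1)^0·+1^0·+1^2 = +1.
(-23, -215441 / ℚ) ramifies at {17, 19, 23, ∞}: a division algebra.

[17, 19, 23, inf]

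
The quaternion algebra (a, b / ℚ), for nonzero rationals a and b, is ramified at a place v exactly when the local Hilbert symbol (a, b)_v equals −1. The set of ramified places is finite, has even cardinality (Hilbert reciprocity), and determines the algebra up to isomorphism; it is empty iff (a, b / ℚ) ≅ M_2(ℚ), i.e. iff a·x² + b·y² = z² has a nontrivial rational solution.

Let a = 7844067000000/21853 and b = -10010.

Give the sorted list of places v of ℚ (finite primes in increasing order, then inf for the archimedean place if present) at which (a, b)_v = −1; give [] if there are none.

[2, 11]

Mod squares: a ≡ 39, b ≡ -10010. Check v ∈ {∞, 2, 3, 5, 7, 11, 13, 41}.
v=∞: 39 > 0 and -10010 < 0  ⇒  (a,b)_∞ = +1.
v=11: a=11^2·(≡10), b=11^1·(≡3) mod 11; (10|11)=-1, (3|11)=+1; (−1)^{2·1·5}·(-1)^1·(+1)^2 = -1.
v=5: a=5^6·(≡1), b=5^1·(≡3) mod 5; (1|5)=+1, (3|5)=-1; (−1)^{6·1·2}·(+1)^1·(-1)^6 = +1.
v=3: a=3^3·(≡1), b=3^0·(≡1) mod 3; (1|3)=+1, (1|3)=+1; (−1)^{3·0·1}·(+1)^0·(+1)^3 = +1.
v=13: a=13^-1·(≡9), b=13^1·(≡10) mod 13; (9|13)=+1, (10|13)=+1; (−1)^{-1·1·6}·(+1)^1·(+1)^-1 = +1.
v=7: a=7^4·(≡2), b=7^1·(≡5) mod 7; (2|7)=+1, (5|7)=-1; (−1)^{4·1·3}·(+1)^1·(-1)^4 = +1.
v=41: a=41^-2·(≡16), b=41^0·(≡35) mod 41; (16|41)=+1, (35|41)=-1; (−1)^{-2·0·20}·(+1)^0·(-1)^-2 = +1.
v=2: v_2(a)=6, v_2(b)=1; units ≡ 7, 3 (mod 8); ε·ε+αω+βω = 1·1+6·1+1·0 ≡ 1  ⇒  (a,b)_2 = -1.
Ram(39, -10010) = {2, 11}; no ℚ_2-point on the conic.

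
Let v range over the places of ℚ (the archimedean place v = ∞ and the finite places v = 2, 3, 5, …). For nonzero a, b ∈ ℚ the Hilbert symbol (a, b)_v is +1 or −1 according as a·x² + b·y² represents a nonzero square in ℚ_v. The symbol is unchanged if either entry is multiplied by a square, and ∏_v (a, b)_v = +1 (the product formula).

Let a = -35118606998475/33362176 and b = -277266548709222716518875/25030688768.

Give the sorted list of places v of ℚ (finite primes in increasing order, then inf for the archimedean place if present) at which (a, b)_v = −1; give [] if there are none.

(a, b) ≡ (-11, -24310) mod (ℚ^×)²; places V = {2, 3, 5, 7, 11, 13, 17, 19, 23, ∞}.
(a,b)_23: α=0, u≡4; β=-2, v≡6 (mod 23); (4|23)=+1, (6|23)=+1; sign (−1)^0·+1^-2·+1^0 = +1.
(a,b)_19: α=-4, u≡13; β=-2, v≡12 (mod 19); (13|19)=-1, (12|19)=-1; sign (−1)^0·-1^-2·-1^-4 = +1.
(a,b)_11: α=3, u≡7; β=5, v≡3 (mod 11); (7|11)=-1, (3|11)=+1; sign (−1)^1·-1^5·+1^3 = +1.
(a,b)_∞: sgn(-11)=−, sgn(-24310)=−, so -1.
(a,b)_7: α=4, u≡5; β=4, v≡2 (mod 7); (5|7)=-1, (2|7)=+1; sign (−1)^0·-1^4·+1^4 = +1.
(a,b)_13: α=2, u≡2; β=3, v≡7 (mod 13); (2|13)=-1, (7|13)=-1; sign (−1)^0·-1^3·-1^2 = -1.
(a,b)_17: α=2, u≡5; β=3, v≡15 (mod 17); (5|17)=-1, (15|17)=+1; sign (−1)^0·-1^3·+1^2 = -1.
(a,b)_5: α=2, u≡1; β=3, v≡3 (mod 5); (1|5)=+1, (3|5)=-1; sign (−1)^0·+1^3·-1^2 = +1.
(a,b)_3: α=2, u≡1; β=12, v≡2 (mod 3); (1|3)=+1, (2|3)=-1; sign (−1)^0·+1^12·-1^2 = +1.
(a,b)_2: α=-8, β=-17; u≡5, v≡5 (mod 8); ε(u)ε(v)=0·0, αω(v)=-8·1, βω(u)=-17·1; sum ≡ 1  ⇒  -1.
(-11, -24310 / ℚ) ramifies at {2, 13, 17, ∞}: a division algebra.

[2, 13, 17, inf]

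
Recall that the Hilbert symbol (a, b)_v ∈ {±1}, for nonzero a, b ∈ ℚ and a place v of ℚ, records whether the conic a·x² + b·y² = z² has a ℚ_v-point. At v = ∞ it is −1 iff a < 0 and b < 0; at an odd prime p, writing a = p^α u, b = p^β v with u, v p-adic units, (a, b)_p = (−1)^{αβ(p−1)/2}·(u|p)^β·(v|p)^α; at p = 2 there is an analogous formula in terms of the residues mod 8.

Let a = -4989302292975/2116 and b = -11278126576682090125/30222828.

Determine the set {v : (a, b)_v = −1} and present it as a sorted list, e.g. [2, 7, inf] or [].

(a, b) ≡ (-231, -15015) mod (ℚ^×)²; places V = {2, 3, 5, 7, 11, 13, 17, 19, 23, ∞}.
(a,b)_∞: sgn(-231)=−, sgn(-15015)=−, so -1.
(a,b)_5: α=2, u≡1; β=3, v≡3 (mod 5); (1|5)=+1, (3|5)=-1; sign (−1)^0·+1^3·-1^2 = +1.
(a,b)_7: α=3, u≡4; β=3, v≡4 (mod 7); (4|7)=+1, (4|7)=+1; sign (−1)^1·+1^3·+1^3 = -1.
(a,b)_2: α=-2, β=-2; u≡1, v≡1 (mod 8); ε(u)ε(v)=0·0, αω(v)=-2·0, βω(u)=-2·0; sum ≡ 0  ⇒  +1.
(a,b)_13: α=2, u≡1; β=3, v≡7 (mod 13); (1|13)=+1, (7|13)=-1; sign (−1)^0·+1^3·-1^2 = +1.
(a,b)_17: α=2, u≡5; β=4, v≡16 (mod 17); (5|17)=-1, (16|17)=+1; sign (−1)^0·-1^4·+1^2 = +1.
(a,b)_23: α=-2, u≡11; β=-4, v≡4 (mod 23); (11|23)=-1, (4|23)=+1; sign (−1)^0·-1^-4·+1^-2 = +1.
(a,b)_19: α=2, u≡1; β=4, v≡8 (mod 19); (1|19)=+1, (8|19)=-1; sign (−1)^0·+1^4·-1^2 = +1.
(a,b)_3: α=1, u≡1; β=-3, v≡2 (mod 3); (1|3)=+1, (2|3)=-1; sign (−1)^1·+1^-3·-1^1 = +1.
(a,b)_11: α=1, u≡9; β=1, v≡8 (mod 11); (9|11)=+1, (8|11)=-1; sign (−1)^1·+1^1·-1^1 = +1.
(-231, -15015 / ℚ) ramifies at {7, ∞}: a division algebra.

[7, inf]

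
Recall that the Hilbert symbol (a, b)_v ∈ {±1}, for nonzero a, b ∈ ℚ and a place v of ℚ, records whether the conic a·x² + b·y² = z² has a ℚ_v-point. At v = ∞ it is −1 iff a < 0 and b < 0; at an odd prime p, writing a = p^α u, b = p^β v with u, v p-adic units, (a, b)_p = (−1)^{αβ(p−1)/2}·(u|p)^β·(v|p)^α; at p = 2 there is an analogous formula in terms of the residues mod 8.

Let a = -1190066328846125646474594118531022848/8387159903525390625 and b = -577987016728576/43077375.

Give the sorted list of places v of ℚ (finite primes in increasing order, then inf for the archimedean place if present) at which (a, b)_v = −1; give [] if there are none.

(a, b) ≡ (-58, -424270) mod (ℚ^×)²; places V = {2, 3, 5, 7, 11, 13, 19, 23, 29, 37, 47, 59, ∞}.
(a,b)_5: α=-10, u≡2; β=-3, v≡1 (mod 5); (2|5)=-1, (1|5)=+1; sign (−1)^0·-1^-3·+1^-10 = -1.
(a,b)_∞: sgn(-58)=−, sgn(-424270)=−, so -1.
(a,b)_11: α=-4, u≡10; β=-1, v≡10 (mod 11); (10|11)=-1, (10|11)=-1; sign (−1)^0·-1^-1·-1^-4 = -1.
(a,b)_59: α=0, u≡46; β=-2, v≡38 (mod 59); (46|59)=+1, (38|59)=-1; sign (−1)^0·+1^-2·-1^0 = +1.
(a,b)_23: α=-2, u≡7; β=0, v≡15 (mod 23); (7|23)=-1, (15|23)=-1; sign (−1)^0·-1^0·-1^-2 = +1.
(a,b)_29: α=3, u≡11; β=1, v≡2 (mod 29); (11|29)=-1, (2|29)=-1; sign (−1)^0·-1^1·-1^3 = +1.
(a,b)_2: α=41, β=13; u≡3, v≡1 (mod 8); ε(u)ε(v)=1·0, αω(v)=41·0, βω(u)=13·1; sum ≡ 1  ⇒  -1.
(a,b)_3: α=-4, u≡2; β=-2, v≡2 (mod 3); (2|3)=-1, (2|3)=-1; sign (−1)^0·-1^-2·-1^-4 = +1.
(a,b)_7: α=8, u≡6; β=3, v≡6 (mod 7); (6|7)=-1, (6|7)=-1; sign (−1)^0·-1^3·-1^8 = -1.
(a,b)_13: α=6, u≡11; β=2, v≡8 (mod 13); (11|13)=-1, (8|13)=-1; sign (−1)^0·-1^2·-1^6 = +1.
(a,b)_19: α=2, u≡8; β=1, v≡3 (mod 19); (8|19)=-1, (3|19)=-1; sign (−1)^0·-1^1·-1^2 = -1.
(a,b)_37: α=-2, u≡27; β=0, v≡16 (mod 37); (27|37)=+1, (16|37)=+1; sign (−1)^0·+1^0·+1^-2 = +1.
(a,b)_47: α=2, u≡8; β=2, v≡38 (mod 47); (8|47)=+1, (38|47)=-1; sign (−1)^0·+1^2·-1^2 = +1.
|Ram(-58, -424270)| = 6, even; anisotropic at {2, 5, 7, 11, 19, ∞}.

[2, 5, 7, 11, 19, inf]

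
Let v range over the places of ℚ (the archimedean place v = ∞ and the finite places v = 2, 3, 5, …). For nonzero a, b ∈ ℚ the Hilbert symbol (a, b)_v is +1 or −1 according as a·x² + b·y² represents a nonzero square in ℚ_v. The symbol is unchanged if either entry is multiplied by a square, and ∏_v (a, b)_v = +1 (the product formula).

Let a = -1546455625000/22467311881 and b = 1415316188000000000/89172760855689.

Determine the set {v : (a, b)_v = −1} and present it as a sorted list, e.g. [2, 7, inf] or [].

[2, 5]

(a, b) ≡ (-10, 1430) mod (ℚ^×)²; places V = {2, 3, 5, 7, 11, 13, 19, 23, ∞}.
(a,b)_7: α=-6, u≡4; β=-8, v≡1 (mod 7); (4|7)=+1, (1|7)=+1; sign (−1)^0·+1^-8·+1^-6 = +1.
(a,b)_13: α=2, u≡3; β=3, v≡6 (mod 13); (3|13)=+1, (6|13)=-1; sign (−1)^0·+1^3·-1^2 = +1.
(a,b)_∞: sgn(-10)=−, sgn(1430)=+, so +1.
(a,b)_19: α=-2, u≡5; β=-2, v≡1 (mod 19); (5|19)=+1, (1|19)=+1; sign (−1)^0·+1^-2·+1^-2 = +1.
(a,b)_5: α=7, u≡3; β=9, v≡4 (mod 5); (3|5)=-1, (4|5)=+1; sign (−1)^0·-1^9·+1^7 = -1.
(a,b)_2: α=3, β=11; u≡3, v≡3 (mod 8); ε(u)ε(v)=1·1, αω(v)=3·1, βω(u)=11·1; sum ≡ 1  ⇒  -1.
(a,b)_3: α=0, u≡2; β=-4, v≡2 (mod 3); (2|3)=-1, (2|3)=-1; sign (−1)^0·-1^-4·-1^0 = +1.
(a,b)_11: α=4, u≡1; β=5, v≡9 (mod 11); (1|11)=+1, (9|11)=+1; sign (−1)^0·+1^5·+1^4 = +1.
(a,b)_23: α=-2, u≡9; β=-2, v≡4 (mod 23); (9|23)=+1, (4|23)=+1; sign (−1)^0·+1^-2·+1^-2 = +1.
Ram(-10, 1430) = {2, 5}; no ℚ_2-point on the conic.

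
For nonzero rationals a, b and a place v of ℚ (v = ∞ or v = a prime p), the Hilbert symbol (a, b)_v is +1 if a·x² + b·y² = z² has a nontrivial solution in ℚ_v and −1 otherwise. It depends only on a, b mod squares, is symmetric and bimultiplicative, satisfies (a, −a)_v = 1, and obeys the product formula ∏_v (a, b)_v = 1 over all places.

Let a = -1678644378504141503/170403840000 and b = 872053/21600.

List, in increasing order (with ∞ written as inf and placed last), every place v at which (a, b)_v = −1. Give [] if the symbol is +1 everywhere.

(a, b) ≡ (-47, 78) mod (ℚ^×)²; places V = {2, 3, 5, 7, 13, 37, 41, 43, 47, ∞}.
(a,b)_7: α=2, u≡1; β=2, v≡2 (mod 7); (1|7)=+1, (2|7)=+1; sign (−1)^0·+1^2·+1^2 = +1.
(a,b)_13: α=2, u≡2; β=1, v≡2 (mod 13); (2|13)=-1, (2|13)=-1; sign (−1)^0·-1^1·-1^2 = -1.
(a,b)_41: α=2, u≡34; β=0, v≡20 (mod 41); (34|41)=-1, (20|41)=+1; sign (−1)^0·-1^0·+1^2 = +1.
(a,b)_∞: sgn(-47)=−, sgn(78)=+, so +1.
(a,b)_5: α=-4, u≡3; β=-2, v≡2 (mod 5); (3|5)=-1, (2|5)=-1; sign (−1)^0·-1^-2·-1^-4 = +1.
(a,b)_47: α=1, u≡46; β=0, v≡11 (mod 47); (46|47)=-1, (11|47)=-1; sign (−1)^0·-1^0·-1^1 = -1.
(a,b)_3: α=-2, u≡1; β=-3, v≡2 (mod 3); (1|3)=+1, (2|3)=-1; sign (−1)^0·+1^-3·-1^-2 = +1.
(a,b)_37: α=6, u≡12; β=2, v≡36 (mod 37); (12|37)=+1, (36|37)=+1; sign (−1)^0·+1^2·+1^6 = +1.
(a,b)_43: α=-2, u≡7; β=0, v≡4 (mod 43); (7|43)=-1, (4|43)=+1; sign (−1)^0·-1^0·+1^-2 = +1.
(a,b)_2: α=-14, β=-5; u≡1, v≡7 (mod 8); ε(u)ε(v)=0·1, αω(v)=-14·0, βω(u)=-5·0; sum ≡ 0  ⇒  +1.
Ram(-47, 78) = {13, 47}; no ℚ_13-point on the conic.

[13, 47]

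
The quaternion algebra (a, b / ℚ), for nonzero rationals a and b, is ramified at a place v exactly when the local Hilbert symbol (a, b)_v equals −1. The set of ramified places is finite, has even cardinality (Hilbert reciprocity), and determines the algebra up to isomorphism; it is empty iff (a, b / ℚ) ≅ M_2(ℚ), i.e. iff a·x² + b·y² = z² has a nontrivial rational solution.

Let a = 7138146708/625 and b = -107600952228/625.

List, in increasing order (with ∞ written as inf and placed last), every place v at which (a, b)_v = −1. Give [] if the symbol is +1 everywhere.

Mod squares: a ≡ 133, b ≡ -162393. Check v ∈ {∞, 2, 3, 5, 7, 11, 19, 37}.
v=37: a=37^2·(≡14), b=37^3·(≡8) mod 37; (14|37)=-1, (8|37)=-1; (−1)^{2·3·18}·(-1)^3·(-1)^2 = -1.
v=3: a=3^4·(≡1), b=3^1·(≡1) mod 3; (1|3)=+1, (1|3)=+1; (−1)^{4·1·1}·(+1)^1·(+1)^4 = +1.
v=11: a=11^2·(≡4), b=11^3·(≡10) mod 11; (4|11)=+1, (10|11)=-1; (−1)^{2·3·5}·(+1)^3·(-1)^2 = +1.
v=∞: 133 > 0 and -162393 < 0  ⇒  (a,b)_∞ = +1.
v=2: v_2(a)=2, v_2(b)=2; units ≡ 5, 7 (mod 8); ε·ε+αω+βω = 0·1+2·0+2·1 ≡ 0  ⇒  (a,b)_2 = +1.
v=7: a=7^1·(≡5), b=7^1·(≡5) mod 7; (5|7)=-1, (5|7)=-1; (−1)^{1·1·3}·(-1)^1·(-1)^1 = -1.
v=19: a=19^1·(≡4), b=19^1·(≡15) mod 19; (4|19)=+1, (15|19)=-1; (−1)^{1·1·9}·(+1)^1·(-1)^1 = +1.
v=5: a=5^-4·(≡3), b=5^-4·(≡2) mod 5; (3|5)=-1, (2|5)=-1; (−1)^{-4·-4·2}·(-1)^-4·(-1)^-4 = +1.
(133, -162393 / ℚ) ramifies at {7, 37}: a division algebra.

[7, 37]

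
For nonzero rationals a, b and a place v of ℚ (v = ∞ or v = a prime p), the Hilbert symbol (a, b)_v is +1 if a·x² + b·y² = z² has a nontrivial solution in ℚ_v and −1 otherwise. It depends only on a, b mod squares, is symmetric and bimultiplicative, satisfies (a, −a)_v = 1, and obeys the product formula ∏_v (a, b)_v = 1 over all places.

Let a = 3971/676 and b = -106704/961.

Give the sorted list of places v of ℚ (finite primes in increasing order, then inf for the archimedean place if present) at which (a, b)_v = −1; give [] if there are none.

[2, 3, 11, 13]

(a, b) ≡ (11, -741) mod (ℚ^×)²; places V = {2, 3, 11, 13, 19, 31, ∞}.
(a,b)_∞: sgn(11)=+, sgn(-741)=−, so +1.
(a,b)_11: α=1, u≡4; β=0, v≡10 (mod 11); (4|11)=+1, (10|11)=-1; sign (−1)^0·+1^0·-1^1 = -1.
(a,b)_2: α=-2, β=4; u≡3, v≡3 (mod 8); ε(u)ε(v)=1·1, αω(v)=-2·1, βω(u)=4·1; sum ≡ 1  ⇒  -1.
(a,b)_19: α=2, u≡1; β=1, v≡18 (mod 19); (1|19)=+1, (18|19)=-1; sign (−1)^0·+1^1·-1^2 = +1.
(a,b)_13: α=-2, u≡8; β=1, v≡5 (mod 13); (8|13)=-1, (5|13)=-1; sign (−1)^0·-1^1·-1^-2 = -1.
(a,b)_3: α=0, u≡2; β=3, v≡2 (mod 3); (2|3)=-1, (2|3)=-1; sign (−1)^0·-1^3·-1^0 = -1.
(a,b)_31: α=0, u≡15; β=-2, v≡29 (mod 31); (15|31)=-1, (29|31)=-1; sign (−1)^0·-1^-2·-1^0 = +1.
|Ram(11, -741)| = 4, even; anisotropic at {2, 3, 11, 13}.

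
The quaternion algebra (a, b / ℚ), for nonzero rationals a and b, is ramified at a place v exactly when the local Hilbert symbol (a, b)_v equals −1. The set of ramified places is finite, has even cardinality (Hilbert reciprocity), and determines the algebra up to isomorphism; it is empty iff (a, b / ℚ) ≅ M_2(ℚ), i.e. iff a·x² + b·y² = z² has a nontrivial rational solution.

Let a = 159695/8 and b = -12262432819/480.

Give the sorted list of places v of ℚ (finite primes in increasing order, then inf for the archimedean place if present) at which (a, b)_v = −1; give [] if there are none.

[5, 13]

(a, b) ≡ (190, -153216570) mod (ℚ^×)²; places V = {2, 3, 5, 7, 13, 19, 23, 29, 31, 41, ∞}.
(a,b)_19: α=1, u≡8; β=1, v≡4 (mod 19); (8|19)=-1, (4|19)=+1; sign (−1)^1·-1^1·+1^1 = +1.
(a,b)_13: α=0, u≡2; β=1, v≡1 (mod 13); (2|13)=-1, (1|13)=+1; sign (−1)^0·-1^1·+1^0 = -1.
(a,b)_2: α=-3, β=-5; u≡7, v≡3 (mod 8); ε(u)ε(v)=1·1, αω(v)=-3·1, βω(u)=-5·0; sum ≡ 0  ⇒  +1.
(a,b)_41: α=2, u≡17; β=0, v≡1 (mod 41); (17|41)=-1, (1|41)=+1; sign (−1)^0·-1^0·+1^2 = +1.
(a,b)_3: α=0, u≡1; β=-1, v≡2 (mod 3); (1|3)=+1, (2|3)=-1; sign (−1)^0·+1^-1·-1^0 = +1.
(a,b)_7: α=0, u≡4; β=4, v≡4 (mod 7); (4|7)=+1, (4|7)=+1; sign (−1)^0·+1^4·+1^0 = +1.
(a,b)_∞: sgn(190)=+, sgn(-153216570)=−, so +1.
(a,b)_23: α=0, u≡18; β=1, v≡10 (mod 23); (18|23)=+1, (10|23)=-1; sign (−1)^0·+1^1·-1^0 = +1.
(a,b)_5: α=1, u≡3; β=-1, v≡1 (mod 5); (3|5)=-1, (1|5)=+1; sign (−1)^0·-1^-1·+1^1 = -1.
(a,b)_29: α=0, u≡28; β=1, v≡5 (mod 29); (28|29)=+1, (5|29)=+1; sign (−1)^0·+1^1·+1^0 = +1.
(a,b)_31: α=0, u≡25; β=1, v≡17 (mod 31); (25|31)=+1, (17|31)=-1; sign (−1)^0·+1^1·-1^0 = +1.
(190, -153216570 / ℚ) ramifies at {5, 13}: a division algebra.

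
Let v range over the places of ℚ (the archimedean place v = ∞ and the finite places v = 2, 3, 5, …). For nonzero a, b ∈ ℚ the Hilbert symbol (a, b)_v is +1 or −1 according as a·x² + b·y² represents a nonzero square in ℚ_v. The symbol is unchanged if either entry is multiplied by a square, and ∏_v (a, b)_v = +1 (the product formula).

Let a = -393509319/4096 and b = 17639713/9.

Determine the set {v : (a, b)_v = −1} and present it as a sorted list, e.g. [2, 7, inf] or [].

Mod squares: a ≡ -409479, b ≡ 104377. Check v ∈ {∞, 2, 3, 7, 13, 17, 31, 37}.
v=37: a=37^1·(≡3), b=37^1·(≡21) mod 37; (3|37)=+1, (21|37)=+1; (−1)^{1·1·18}·(+1)^1·(+1)^1 = +1.
v=7: a=7^1·(≡4), b=7^1·(≡4) mod 7; (4|7)=+1, (4|7)=+1; (−1)^{1·1·3}·(+1)^1·(+1)^1 = -1.
v=13: a=13^0·(≡5), b=13^3·(≡11) mod 13; (5|13)=-1, (11|13)=-1; (−1)^{0·3·6}·(-1)^3·(-1)^0 = -1.
v=2: v_2(a)=-12, v_2(b)=0; units ≡ 1, 1 (mod 8); ε·ε+αω+βω = 0·0+-12·0+0·0 ≡ 0  ⇒  (a,b)_2 = +1.
v=17: a=17^1·(≡16), b=17^0·(≡6) mod 17; (16|17)=+1, (6|17)=-1; (−1)^{1·0·8}·(+1)^0·(-1)^1 = -1.
v=31: a=31^3·(≡7), b=31^1·(≡2) mod 31; (7|31)=+1, (2|31)=+1; (−1)^{3·1·15}·(+1)^1·(+1)^3 = -1.
v=3: a=3^1·(≡1), b=3^-2·(≡1) mod 3; (1|3)=+1, (1|3)=+1; (−1)^{1·-2·1}·(+1)^-2·(+1)^1 = +1.
v=∞: -409479 < 0 and 104377 > 0  ⇒  (a,b)_∞ = +1.
|Ram(-409479, 104377)| = 4, even; anisotropic at {7, 13, 17, 31}.

[7, 13, 17, 31]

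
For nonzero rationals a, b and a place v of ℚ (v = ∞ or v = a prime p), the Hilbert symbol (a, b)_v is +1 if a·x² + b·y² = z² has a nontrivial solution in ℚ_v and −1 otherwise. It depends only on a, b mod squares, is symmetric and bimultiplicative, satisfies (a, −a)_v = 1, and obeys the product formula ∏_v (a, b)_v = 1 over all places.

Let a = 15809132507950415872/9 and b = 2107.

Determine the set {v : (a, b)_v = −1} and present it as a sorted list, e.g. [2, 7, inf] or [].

[2, 37]

(a, b) ≡ (1108927, 43) mod (ℚ^×)²; places V = {2, 3, 7, 17, 37, 41, 43, ∞}.
(a,b)_43: α=3, u≡19; β=1, v≡6 (mod 43); (19|43)=-1, (6|43)=+1; sign (−1)^1·-1^1·+1^3 = +1.
(a,b)_7: α=6, u≡1; β=2, v≡1 (mod 7); (1|7)=+1, (1|7)=+1; sign (−1)^0·+1^2·+1^6 = +1.
(a,b)_2: α=16, β=0; u≡7, v≡3 (mod 8); ε(u)ε(v)=1·1, αω(v)=16·1, βω(u)=0·0; sum ≡ 1  ⇒  -1.
(a,b)_41: α=1, u≡11; β=0, v≡16 (mod 41); (11|41)=-1, (16|41)=+1; sign (−1)^0·-1^0·+1^1 = +1.
(a,b)_3: α=-2, u≡1; β=0, v≡1 (mod 3); (1|3)=+1, (1|3)=+1; sign (−1)^0·+1^0·+1^-2 = +1.
(a,b)_37: α=1, u≡11; β=0, v≡35 (mod 37); (11|37)=+1, (35|37)=-1; sign (−1)^0·+1^0·-1^1 = -1.
(a,b)_17: α=1, u≡9; β=0, v≡16 (mod 17); (9|17)=+1, (16|17)=+1; sign (−1)^0·+1^0·+1^1 = +1.
(a,b)_∞: sgn(1108927)=+, sgn(43)=+, so +1.
|Ram(1108927, 43)| = 2, even; anisotropic at {2, 37}.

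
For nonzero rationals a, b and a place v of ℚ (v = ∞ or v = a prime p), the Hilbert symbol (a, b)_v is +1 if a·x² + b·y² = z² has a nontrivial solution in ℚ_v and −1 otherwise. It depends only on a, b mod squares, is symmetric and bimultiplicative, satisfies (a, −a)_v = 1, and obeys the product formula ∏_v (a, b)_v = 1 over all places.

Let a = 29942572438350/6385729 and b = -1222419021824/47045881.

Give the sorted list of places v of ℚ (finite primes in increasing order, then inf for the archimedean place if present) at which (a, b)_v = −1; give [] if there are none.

Mod squares: a ≡ 286, b ≡ -26. Check v ∈ {∞, 2, 3, 5, 7, 11, 13, 19, 37, 53}.
v=13: a=13^1·(≡9), b=13^1·(≡11) mod 13; (9|13)=+1, (11|13)=-1; (−1)^{1·1·6}·(+1)^1·(-1)^1 = -1.
v=3: a=3^2·(≡1), b=3^0·(≡1) mod 3; (1|3)=+1, (1|3)=+1; (−1)^{2·0·1}·(+1)^0·(+1)^2 = +1.
v=2: v_2(a)=1, v_2(b)=17; units ≡ 7, 3 (mod 8); ε·ε+αω+βω = 1·1+1·1+17·0 ≡ 0  ⇒  (a,b)_2 = +1.
v=19: a=19^-4·(≡4), b=19^-6·(≡2) mod 19; (4|19)=+1, (2|19)=-1; (−1)^{-4·-6·9}·(+1)^-6·(-1)^-4 = +1.
v=53: a=53^2·(≡8), b=53^0·(≡2) mod 53; (8|53)=-1, (2|53)=-1; (−1)^{2·0·26}·(-1)^0·(-1)^2 = +1.
v=7: a=7^-2·(≡6), b=7^2·(≡2) mod 7; (6|7)=-1, (2|7)=+1; (−1)^{-2·2·3}·(-1)^2·(+1)^-2 = +1.
v=5: a=5^2·(≡1), b=5^0·(≡1) mod 5; (1|5)=+1, (1|5)=+1; (−1)^{2·0·2}·(+1)^0·(+1)^2 = +1.
v=∞: 286 > 0 and -26 < 0  ⇒  (a,b)_∞ = +1.
v=11: a=11^3·(≡9), b=11^4·(≡6) mod 11; (9|11)=+1, (6|11)=-1; (−1)^{3·4·5}·(+1)^4·(-1)^3 = -1.
v=37: a=37^2·(≡16), b=37^0·(≡33) mod 37; (16|37)=+1, (33|37)=+1; (−1)^{2·0·18}·(+1)^0·(+1)^2 = +1.
Ram(286, -26) = {11, 13}; no ℚ_11-point on the conic.

[11, 13]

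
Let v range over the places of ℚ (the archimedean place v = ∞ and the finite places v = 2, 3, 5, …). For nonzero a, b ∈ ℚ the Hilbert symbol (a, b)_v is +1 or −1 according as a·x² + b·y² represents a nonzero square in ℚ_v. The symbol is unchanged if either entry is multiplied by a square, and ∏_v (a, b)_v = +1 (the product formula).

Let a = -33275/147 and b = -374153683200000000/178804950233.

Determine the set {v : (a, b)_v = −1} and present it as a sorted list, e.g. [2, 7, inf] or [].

Mod squares: a ≡ -33, b ≡ -561. Check v ∈ {∞, 2, 3, 5, 7, 11, 13, 17, 23}.
v=17: a=17^0·(≡1), b=17^-1·(≡2) mod 17; (1|17)=+1, (2|17)=+1; (−1)^{0·-1·8}·(+1)^-1·(+1)^0 = +1.
v=11: a=11^3·(≡2), b=11^7·(≡9) mod 11; (2|11)=-1, (9|11)=+1; (−1)^{3·7·5}·(-1)^7·(+1)^3 = +1.
v=7: a=7^-2·(≡1), b=7^-6·(≡5) mod 7; (1|7)=+1, (5|7)=-1; (−1)^{-2·-6·3}·(+1)^-6·(-1)^-2 = +1.
v=∞: -33 < 0 and -561 < 0  ⇒  (a,b)_∞ = -1.
v=13: a=13^0·(≡11), b=13^-2·(≡5) mod 13; (11|13)=-1, (5|13)=-1; (−1)^{0·-2·6}·(-1)^-2·(-1)^0 = +1.
v=5: a=5^2·(≡2), b=5^8·(≡1) mod 5; (2|5)=-1, (1|5)=+1; (−1)^{2·8·2}·(-1)^8·(+1)^2 = +1.
v=23: a=23^0·(≡16), b=23^-2·(≡14) mod 23; (16|23)=+1, (14|23)=-1; (−1)^{0·-2·11}·(+1)^-2·(-1)^0 = +1.
v=2: v_2(a)=0, v_2(b)=14; units ≡ 7, 7 (mod 8); ε·ε+αω+βω = 1·1+0·0+14·0 ≡ 1  ⇒  (a,b)_2 = -1.
v=3: a=3^-1·(≡1), b=3^1·(≡2) mod 3; (1|3)=+1, (2|3)=-1; (−1)^{-1·1·1}·(+1)^1·(-1)^-1 = +1.
(-33, -561 / ℚ) ramifies at {2, ∞}: a division algebra.

[2, inf]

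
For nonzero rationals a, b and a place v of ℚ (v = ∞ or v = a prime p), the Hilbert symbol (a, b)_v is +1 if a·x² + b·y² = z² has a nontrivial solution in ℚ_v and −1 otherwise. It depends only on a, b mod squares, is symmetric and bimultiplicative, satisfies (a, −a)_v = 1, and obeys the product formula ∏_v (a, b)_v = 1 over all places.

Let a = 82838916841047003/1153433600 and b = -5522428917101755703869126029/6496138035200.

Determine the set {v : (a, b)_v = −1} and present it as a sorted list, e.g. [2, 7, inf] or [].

[7, 11, 13, 17]

Mod squares: a ≡ 17017, b ≡ -58. Check v ∈ {∞, 2, 3, 5, 7, 11, 13, 17, 23, 29, 53}.
v=13: a=13^1·(≡12), b=13^2·(≡5) mod 13; (12|13)=+1, (5|13)=-1; (−1)^{1·2·6}·(+1)^2·(-1)^1 = -1.
v=53: a=53^2·(≡9), b=53^4·(≡35) mod 53; (9|53)=+1, (35|53)=-1; (−1)^{2·4·26}·(+1)^4·(-1)^2 = +1.
v=2: v_2(a)=-22, v_2(b)=-31; units ≡ 1, 3 (mod 8); ε·ε+αω+βω = 0·1+-22·1+-31·0 ≡ 0  ⇒  (a,b)_2 = +1.
v=23: a=23^4·(≡21), b=23^6·(≡20) mod 23; (21|23)=-1, (20|23)=-1; (−1)^{4·6·11}·(-1)^6·(-1)^4 = +1.
v=5: a=5^-2·(≡2), b=5^-2·(≡2) mod 5; (2|5)=-1, (2|5)=-1; (−1)^{-2·-2·2}·(-1)^-2·(-1)^-2 = +1.
v=3: a=3^4·(≡1), b=3^4·(≡2) mod 3; (1|3)=+1, (2|3)=-1; (−1)^{4·4·1}·(+1)^4·(-1)^4 = +1.
v=∞: 17017 > 0 and -58 < 0  ⇒  (a,b)_∞ = +1.
v=11: a=11^-1·(≡10), b=11^-2·(≡7) mod 11; (10|11)=-1, (7|11)=-1; (−1)^{-1·-2·5}·(-1)^-2·(-1)^-1 = -1.
v=7: a=7^1·(≡2), b=7^2·(≡5) mod 7; (2|7)=+1, (5|7)=-1; (−1)^{1·2·3}·(+1)^2·(-1)^1 = -1.
v=17: a=17^1·(≡1), b=17^2·(≡14) mod 17; (1|17)=+1, (14|17)=-1; (−1)^{1·2·8}·(+1)^2·(-1)^1 = -1.
v=29: a=29^2·(≡23), b=29^3·(≡10) mod 29; (23|29)=+1, (10|29)=-1; (−1)^{2·3·14}·(+1)^3·(-1)^2 = +1.
|Ram(17017, -58)| = 4, even; anisotropic at {7, 11, 13, 17}.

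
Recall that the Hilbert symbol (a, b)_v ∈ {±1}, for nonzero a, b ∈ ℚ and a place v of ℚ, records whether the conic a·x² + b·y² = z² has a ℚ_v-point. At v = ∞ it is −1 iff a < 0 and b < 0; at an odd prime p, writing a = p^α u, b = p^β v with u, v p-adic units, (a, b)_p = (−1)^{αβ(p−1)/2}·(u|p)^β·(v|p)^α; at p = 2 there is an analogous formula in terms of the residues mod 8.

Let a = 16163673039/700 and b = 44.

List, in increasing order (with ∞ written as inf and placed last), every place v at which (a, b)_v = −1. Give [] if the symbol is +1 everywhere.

[23, 47]

(a, b) ≡ (17245193, 11) mod (ℚ^×)²; places V = {2, 3, 5, 7, 11, 23, 43, 47, 53, ∞}.
(a,b)_47: α=1, u≡8; β=0, v≡44 (mod 47); (8|47)=+1, (44|47)=-1; sign (−1)^0·+1^0·-1^1 = -1.
(a,b)_23: α=1, u≡15; β=0, v≡21 (mod 23); (15|23)=-1, (21|23)=-1; sign (−1)^0·-1^0·-1^1 = -1.
(a,b)_2: α=-2, β=2; u≡1, v≡3 (mod 8); ε(u)ε(v)=0·1, αω(v)=-2·1, βω(u)=2·0; sum ≡ 0  ⇒  +1.
(a,b)_∞: sgn(17245193)=+, sgn(11)=+, so +1.
(a,b)_11: α=0, u≡9; β=1, v≡4 (mod 11); (9|11)=+1, (4|11)=+1; sign (−1)^0·+1^1·+1^0 = +1.
(a,b)_5: α=-2, u≡3; β=0, v≡4 (mod 5); (3|5)=-1, (4|5)=+1; sign (−1)^0·-1^0·+1^-2 = +1.
(a,b)_53: α=1, u≡51; β=0, v≡44 (mod 53); (51|53)=-1, (44|53)=+1; sign (−1)^0·-1^0·+1^1 = +1.
(a,b)_7: α=-1, u≡5; β=0, v≡2 (mod 7); (5|7)=-1, (2|7)=+1; sign (−1)^0·-1^0·+1^-1 = +1.
(a,b)_43: α=1, u≡39; β=0, v≡1 (mod 43); (39|43)=-1, (1|43)=+1; sign (−1)^0·-1^0·+1^1 = +1.
(a,b)_3: α=8, u≡2; β=0, v≡2 (mod 3); (2|3)=-1, (2|3)=-1; sign (−1)^0·-1^0·-1^8 = +1.
Ram(17245193, 11) = {23, 47}; no ℚ_23-point on the conic.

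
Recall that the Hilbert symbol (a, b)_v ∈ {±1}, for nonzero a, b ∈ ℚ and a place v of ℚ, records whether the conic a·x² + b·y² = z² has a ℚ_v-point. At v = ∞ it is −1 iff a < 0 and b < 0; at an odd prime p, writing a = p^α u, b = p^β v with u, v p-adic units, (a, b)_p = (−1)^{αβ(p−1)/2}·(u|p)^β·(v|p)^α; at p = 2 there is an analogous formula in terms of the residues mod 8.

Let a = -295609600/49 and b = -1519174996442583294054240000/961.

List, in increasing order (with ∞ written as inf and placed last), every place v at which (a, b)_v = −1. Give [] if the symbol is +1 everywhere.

[11, 13, 17, inf]

(a, b) ≡ (-46189, -24871) mod (ℚ^×)²; places V = {2, 3, 5, 7, 11, 13, 17, 19, 31, ∞}.
(a,b)_11: α=1, u≡1; β=3, v≡4 (mod 11); (1|11)=+1, (4|11)=+1; sign (−1)^1·+1^3·+1^1 = -1.
(a,b)_2: α=8, β=8; u≡3, v≡1 (mod 8); ε(u)ε(v)=1·0, αω(v)=8·0, βω(u)=8·1; sum ≡ 0  ⇒  +1.
(a,b)_13: α=1, u≡1; β=4, v≡8 (mod 13); (1|13)=+1, (8|13)=-1; sign (−1)^0·+1^4·-1^1 = -1.
(a,b)_19: α=1, u≡17; β=3, v≡14 (mod 19); (17|19)=+1, (14|19)=-1; sign (−1)^1·+1^3·-1^1 = +1.
(a,b)_31: α=0, u≡18; β=-2, v≡3 (mod 31); (18|31)=+1, (3|31)=-1; sign (−1)^0·+1^-2·-1^0 = +1.
(a,b)_3: α=0, u≡2; β=2, v≡2 (mod 3); (2|3)=-1, (2|3)=-1; sign (−1)^0·-1^2·-1^0 = +1.
(a,b)_5: α=2, u≡4; β=4, v≡1 (mod 5); (4|5)=+1, (1|5)=+1; sign (−1)^0·+1^4·+1^2 = +1.
(a,b)_∞: sgn(-46189)=−, sgn(-24871)=−, so -1.
(a,b)_7: α=-2, u≡1; β=7, v≡6 (mod 7); (1|7)=+1, (6|7)=-1; sign (−1)^0·+1^7·-1^-2 = +1.
(a,b)_17: α=1, u≡5; β=3, v≡16 (mod 17); (5|17)=-1, (16|17)=+1; sign (−1)^0·-1^3·+1^1 = -1.
(-46189, -24871 / ℚ) ramifies at {11, 13, 17, ∞}: a division algebra.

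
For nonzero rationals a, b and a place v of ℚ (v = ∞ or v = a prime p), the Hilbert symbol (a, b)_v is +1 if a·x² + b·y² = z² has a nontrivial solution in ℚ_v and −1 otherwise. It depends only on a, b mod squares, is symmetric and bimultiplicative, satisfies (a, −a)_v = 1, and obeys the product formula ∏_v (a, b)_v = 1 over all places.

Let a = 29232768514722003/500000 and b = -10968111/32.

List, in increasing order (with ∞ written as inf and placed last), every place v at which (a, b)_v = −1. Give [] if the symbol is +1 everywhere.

[2, 7, 11, 17]

Mod squares: a ≡ 6, b ≡ -49742. Check v ∈ {∞, 2, 3, 5, 7, 11, 17, 19}.
v=11: a=11^2·(≡6), b=11^1·(≡6) mod 11; (6|11)=-1, (6|11)=-1; (−1)^{2·1·5}·(-1)^1·(-1)^2 = -1.
v=5: a=5^-6·(≡4), b=5^0·(≡2) mod 5; (4|5)=+1, (2|5)=-1; (−1)^{-6·0·2}·(+1)^0·(-1)^-6 = +1.
v=17: a=17^2·(≡3), b=17^1·(≡8) mod 17; (3|17)=-1, (8|17)=+1; (−1)^{2·1·8}·(-1)^1·(+1)^2 = -1.
v=∞: 6 > 0 and -49742 < 0  ⇒  (a,b)_∞ = +1.
v=19: a=19^2·(≡7), b=19^1·(≡5) mod 19; (7|19)=+1, (5|19)=+1; (−1)^{2·1·9}·(+1)^1·(+1)^2 = +1.
v=3: a=3^9·(≡2), b=3^2·(≡1) mod 3; (2|3)=-1, (1|3)=+1; (−1)^{9·2·1}·(-1)^2·(+1)^9 = +1.
v=7: a=7^6·(≡3), b=7^3·(≡5) mod 7; (3|7)=-1, (5|7)=-1; (−1)^{6·3·3}·(-1)^3·(-1)^6 = -1.
v=2: v_2(a)=-5, v_2(b)=-5; units ≡ 3, 1 (mod 8); ε·ε+αω+βω = 1·0+-5·0+-5·1 ≡ 1  ⇒  (a,b)_2 = -1.
|Ram(6, -49742)| = 4, even; anisotropic at {2, 7, 11, 17}.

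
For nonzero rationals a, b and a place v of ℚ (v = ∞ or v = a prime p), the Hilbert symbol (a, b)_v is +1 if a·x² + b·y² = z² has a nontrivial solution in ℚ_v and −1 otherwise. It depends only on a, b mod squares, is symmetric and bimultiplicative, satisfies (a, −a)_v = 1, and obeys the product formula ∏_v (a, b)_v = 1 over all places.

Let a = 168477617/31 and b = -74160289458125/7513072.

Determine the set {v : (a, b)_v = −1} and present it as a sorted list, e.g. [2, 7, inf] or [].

(a, b) ≡ (119567, -1554371) mod (ℚ^×)²; places V = {2, 5, 7, 11, 13, 17, 19, 29, 31, 37, 43, ∞}.
(a,b)_37: α=0, u≡24; β=-2, v≡25 (mod 37); (24|37)=-1, (25|37)=+1; sign (−1)^0·-1^-2·+1^0 = +1.
(a,b)_7: α=1, u≡4; β=-3, v≡4 (mod 7); (4|7)=+1, (4|7)=+1; sign (−1)^1·+1^-3·+1^1 = -1.
(a,b)_13: α=0, u≡7; β=1, v≡6 (mod 13); (7|13)=-1, (6|13)=-1; sign (−1)^0·-1^1·-1^0 = -1.
(a,b)_11: α=2, u≡7; β=0, v≡7 (mod 11); (7|11)=-1, (7|11)=-1; sign (−1)^0·-1^0·-1^2 = +1.
(a,b)_5: α=0, u≡2; β=4, v≡1 (mod 5); (2|5)=-1, (1|5)=+1; sign (−1)^0·-1^4·+1^0 = +1.
(a,b)_∞: sgn(119567)=+, sgn(-1554371)=−, so +1.
(a,b)_2: α=0, β=-4; u≡7, v≡5 (mod 8); ε(u)ε(v)=1·0, αω(v)=0·1, βω(u)=-4·0; sum ≡ 0  ⇒  +1.
(a,b)_19: α=3, u≡6; β=1, v≡6 (mod 19); (6|19)=+1, (6|19)=+1; sign (−1)^1·+1^1·+1^3 = -1.
(a,b)_31: α=-1, u≡26; β=1, v≡3 (mod 31); (26|31)=-1, (3|31)=-1; sign (−1)^1·-1^1·-1^-1 = -1.
(a,b)_43: α=0, u≡39; β=2, v≡4 (mod 43); (39|43)=-1, (4|43)=+1; sign (−1)^0·-1^2·+1^0 = +1.
(a,b)_17: α=0, u≡11; β=2, v≡12 (mod 17); (11|17)=-1, (12|17)=-1; sign (−1)^0·-1^2·-1^0 = +1.
(a,b)_29: α=1, u≡16; β=1, v≡7 (mod 29); (16|29)=+1, (7|29)=+1; sign (−1)^0·+1^1·+1^1 = +1.
(119567, -1554371 / ℚ) ramifies at {7, 13, 19, 31}: a division algebra.

[7, 13, 19, 31]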